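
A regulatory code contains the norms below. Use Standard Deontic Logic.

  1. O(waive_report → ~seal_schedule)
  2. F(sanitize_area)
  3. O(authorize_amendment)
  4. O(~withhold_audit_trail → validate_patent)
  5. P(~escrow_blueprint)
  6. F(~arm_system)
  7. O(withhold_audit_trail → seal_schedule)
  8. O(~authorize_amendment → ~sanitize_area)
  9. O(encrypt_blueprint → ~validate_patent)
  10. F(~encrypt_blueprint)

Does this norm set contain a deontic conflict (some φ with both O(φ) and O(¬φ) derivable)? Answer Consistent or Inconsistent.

Premise 8 is O(~authorize_amendment → ~sanitize_area); even if O(~sanitize_area) held, inferring O(~authorize_amendment) would be affirming the consequent — invalid.
So O(~authorize_amendment) is not derivable, and the apparent clash with O(authorize_amendment) does not arise.
A world satisfying every obligation exists (e.g. arm_system=true, authorize_amendment=true, encrypt_blueprint=true, escrow_blueprint=false, sanitize_area=false, seal_schedule=true, validate_patent=false, waive_report=false, withhold_audit_trail=true); no atom is both obligatory and forbidden, so the set is consistent.

Consistent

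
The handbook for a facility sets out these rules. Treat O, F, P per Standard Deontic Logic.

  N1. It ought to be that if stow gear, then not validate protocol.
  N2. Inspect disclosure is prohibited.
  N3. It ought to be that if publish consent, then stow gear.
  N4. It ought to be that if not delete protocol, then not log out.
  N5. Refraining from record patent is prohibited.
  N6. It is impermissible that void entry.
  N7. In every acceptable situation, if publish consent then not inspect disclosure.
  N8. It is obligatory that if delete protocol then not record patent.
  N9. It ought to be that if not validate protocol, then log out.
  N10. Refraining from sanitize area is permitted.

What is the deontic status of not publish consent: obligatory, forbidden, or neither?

Obligatory

Premise 5, F(¬record_patent), is equivalent to O(record_patent).
Premise 8, O(delete_protocol → ¬record_patent), contraposes to O(record_patent → ¬delete_protocol); with O(record_patent) we get O(¬delete_protocol).
From O(¬delete_protocol) and premise 4, O(¬delete_protocol → ¬log_out), we obtain O(¬log_out).
The contrapositive of premise 9 (O(¬validate_protocol → log_out)) is O(¬log_out → validate_protocol), and O(¬log_out) is already established, so O(validate_protocol).
The contrapositive of premise 1 (O(stow_gear → ¬validate_protocol)) is O(validate_protocol → ¬stow_gear), and O(validate_protocol) is already established, so O(¬stow_gear).
The contrapositive of premise 3 (O(publish_consent → stow_gear)) is O(¬stow_gear → ¬publish_consent), and O(¬stow_gear) is already established, so O(¬publish_consent).
Premises 2, 6, 7, 10 do not contribute to this derivation.
Hence ¬publish_consent is obligatory.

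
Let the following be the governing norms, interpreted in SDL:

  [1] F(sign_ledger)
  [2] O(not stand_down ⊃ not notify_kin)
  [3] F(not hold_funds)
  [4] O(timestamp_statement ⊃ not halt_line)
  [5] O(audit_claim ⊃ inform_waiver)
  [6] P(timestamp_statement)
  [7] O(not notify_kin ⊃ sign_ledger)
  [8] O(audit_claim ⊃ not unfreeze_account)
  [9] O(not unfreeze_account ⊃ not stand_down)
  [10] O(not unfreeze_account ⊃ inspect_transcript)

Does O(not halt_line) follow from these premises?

Premise 4 is O(timestamp_statement ⊃ not halt_line), but O(timestamp_statement) is not derivable from the premises (the permission P(timestamp_statement) asserts only not O(not timestamp_statement), not O(timestamp_statement)), so it does not yield O(not halt_line).
No other premise forces O(not halt_line). An ideal world satisfying every premise can still have not halt_line false, so O(not halt_line) is not derivable.

No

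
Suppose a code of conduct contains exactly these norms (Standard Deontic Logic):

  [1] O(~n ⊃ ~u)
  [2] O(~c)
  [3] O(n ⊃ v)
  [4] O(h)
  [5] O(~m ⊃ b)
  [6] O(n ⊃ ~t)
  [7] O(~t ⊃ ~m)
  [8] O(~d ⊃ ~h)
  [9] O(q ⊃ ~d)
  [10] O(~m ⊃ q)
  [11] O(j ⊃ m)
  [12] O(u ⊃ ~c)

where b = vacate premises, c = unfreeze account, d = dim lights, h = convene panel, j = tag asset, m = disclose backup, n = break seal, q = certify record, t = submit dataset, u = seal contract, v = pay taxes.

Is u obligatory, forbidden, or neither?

From premise 4 we have O(h).
Premise 8 is O(~d ⊃ ~h); contrapositively O(h ⊃ d). Since O(h) holds, K gives O(d).
Premise 9, O(q ⊃ ~d), contraposes to O(d ⊃ ~q); with O(d) we get O(~q).
Premise 10, O(~m ⊃ q), contraposes to O(~q ⊃ m); with O(~q) we get O(m).
The contrapositive of premise 7 (O(~t ⊃ ~m)) is O(m ⊃ t), and O(m) is already established, so O(t).
Premise 6 is O(n ⊃ ~t); contrapositively O(t ⊃ ~n). Since O(t) holds, K gives O(~n).
With premise 1, O(~n ⊃ ~u), the K-axiom yields O(~u).
Premises 2, 3, 5, 11, 12 do not contribute to this derivation.
Thus O(~u), which is F(u): u is forbidden.

Forbidden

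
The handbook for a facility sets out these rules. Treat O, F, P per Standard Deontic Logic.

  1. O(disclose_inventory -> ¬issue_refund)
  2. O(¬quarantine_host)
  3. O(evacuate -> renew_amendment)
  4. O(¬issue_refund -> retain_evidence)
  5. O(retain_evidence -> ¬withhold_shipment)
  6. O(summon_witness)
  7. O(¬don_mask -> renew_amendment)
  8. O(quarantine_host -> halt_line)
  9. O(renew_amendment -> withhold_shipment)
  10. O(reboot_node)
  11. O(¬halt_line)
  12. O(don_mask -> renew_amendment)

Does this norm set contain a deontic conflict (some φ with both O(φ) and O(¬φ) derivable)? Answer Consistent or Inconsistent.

Consistent

Premise 8 is O(quarantine_host -> halt_line), but O(quarantine_host) is not derivable from the premises, so it does not yield O(halt_line).
So O(halt_line) is not derivable, and the apparent clash with O(¬halt_line) does not arise.
A world satisfying every obligation exists (e.g. disclose_inventory=false, don_mask=false, evacuate=false, halt_line=false, issue_refund=true, quarantine_host=false, reboot_node=true, renew_amendment=true, retain_evidence=false, summon_witness=true, withhold_shipment=true); no atom is both obligatory and forbidden, so the set is consistent.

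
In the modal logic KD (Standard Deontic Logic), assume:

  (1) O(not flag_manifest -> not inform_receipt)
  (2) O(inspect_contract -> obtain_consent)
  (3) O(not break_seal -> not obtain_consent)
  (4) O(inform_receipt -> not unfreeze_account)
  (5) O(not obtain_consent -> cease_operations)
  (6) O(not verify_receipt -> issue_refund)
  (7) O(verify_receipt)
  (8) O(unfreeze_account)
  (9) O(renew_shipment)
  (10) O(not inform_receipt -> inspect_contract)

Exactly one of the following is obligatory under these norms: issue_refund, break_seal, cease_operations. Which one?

Premise 8 gives O(unfreeze_account).
The contrapositive of premise 4 (O(inform_receipt -> not unfreeze_account)) is O(unfreeze_account -> not inform_receipt), and O(unfreeze_account) is already established, so O(not inform_receipt).
Applying K to premise 10 (O(not inform_receipt -> inspect_contract)) and O(not inform_receipt) yields O(inspect_contract).
With premise 2, O(inspect_contract -> obtain_consent), the K-axiom yields O(obtain_consent).
The contrapositive of premise 3 (O(not break_seal -> not obtain_consent)) is O(obtain_consent -> break_seal), and O(obtain_consent) is already established, so O(break_seal).
So O(break_seal) holds — break_seal is obligatory. None of the other listed options is made obligatory by any chain of premises.

break_seal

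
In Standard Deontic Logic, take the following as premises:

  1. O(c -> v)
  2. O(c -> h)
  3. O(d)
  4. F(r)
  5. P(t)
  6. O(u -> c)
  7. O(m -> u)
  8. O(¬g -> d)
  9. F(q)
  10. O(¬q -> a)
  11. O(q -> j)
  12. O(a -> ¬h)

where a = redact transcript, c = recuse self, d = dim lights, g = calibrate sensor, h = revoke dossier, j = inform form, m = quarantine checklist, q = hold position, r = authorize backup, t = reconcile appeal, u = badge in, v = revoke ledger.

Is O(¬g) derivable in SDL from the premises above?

Premise 8 is O(¬g -> d); even if O(d) held, inferring O(¬g) would be affirming the consequent — invalid.
No other premise forces O(¬g). An ideal world satisfying every premise can still have ¬g false, so O(¬g) is not derivable.

No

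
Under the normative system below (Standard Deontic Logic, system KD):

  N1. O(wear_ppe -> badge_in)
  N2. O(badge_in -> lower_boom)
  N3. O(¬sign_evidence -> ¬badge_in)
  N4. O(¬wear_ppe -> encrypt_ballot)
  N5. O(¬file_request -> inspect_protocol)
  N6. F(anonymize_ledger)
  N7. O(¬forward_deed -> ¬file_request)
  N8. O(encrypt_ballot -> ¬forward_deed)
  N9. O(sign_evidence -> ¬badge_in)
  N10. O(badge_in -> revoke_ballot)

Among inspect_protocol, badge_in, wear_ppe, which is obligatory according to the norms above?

Premises 3 and 9 cover both cases: O(¬sign_evidence -> ¬badge_in) and O(sign_evidence -> ¬badge_in). Since ¬sign_evidence ∨ sign_evidence is a tautology, O(¬badge_in) follows.
Premise 1 is O(wear_ppe -> badge_in); contrapositively O(¬badge_in -> ¬wear_ppe). Since O(¬badge_in) holds, K gives O(¬wear_ppe).
Premise 4 is O(¬wear_ppe -> encrypt_ballot); since O(¬wear_ppe), deontic closure gives O(encrypt_ballot).
Premise 8 is O(encrypt_ballot -> ¬forward_deed); since O(encrypt_ballot), deontic closure gives O(¬forward_deed).
Premise 7 is O(¬forward_deed -> ¬file_request); since O(¬forward_deed), deontic closure gives O(¬file_request).
From O(¬file_request) and premise 5, O(¬file_request -> inspect_protocol), we obtain O(inspect_protocol).
So O(inspect_protocol) holds — inspect_protocol is obligatory. None of the other listed options is made obligatory by any chain of premises.

inspect_protocol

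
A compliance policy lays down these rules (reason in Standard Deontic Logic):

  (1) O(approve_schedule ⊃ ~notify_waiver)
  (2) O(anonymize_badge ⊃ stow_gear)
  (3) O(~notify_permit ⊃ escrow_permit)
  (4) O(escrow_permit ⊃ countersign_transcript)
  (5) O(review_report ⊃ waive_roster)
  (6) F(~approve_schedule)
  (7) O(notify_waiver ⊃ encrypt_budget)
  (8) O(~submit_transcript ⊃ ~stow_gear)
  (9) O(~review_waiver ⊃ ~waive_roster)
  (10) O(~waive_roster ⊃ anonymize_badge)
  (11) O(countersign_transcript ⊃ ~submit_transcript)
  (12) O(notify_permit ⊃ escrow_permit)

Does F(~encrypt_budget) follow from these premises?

No

Premise 7 is O(notify_waiver ⊃ encrypt_budget), but O(notify_waiver) is not derivable from the premises, so it does not yield O(encrypt_budget).
No other premise forces O(encrypt_budget). An ideal world satisfying every premise can still have ~encrypt_budget true, so F(~encrypt_budget) is not derivable.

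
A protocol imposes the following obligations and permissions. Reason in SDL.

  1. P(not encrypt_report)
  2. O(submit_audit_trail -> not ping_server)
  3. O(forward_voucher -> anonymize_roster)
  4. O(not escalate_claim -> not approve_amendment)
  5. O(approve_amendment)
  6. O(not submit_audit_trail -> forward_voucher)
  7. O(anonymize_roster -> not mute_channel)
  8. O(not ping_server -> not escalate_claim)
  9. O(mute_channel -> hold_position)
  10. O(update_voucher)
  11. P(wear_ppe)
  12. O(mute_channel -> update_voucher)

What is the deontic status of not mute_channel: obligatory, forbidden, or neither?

From premise 5 we have O(approve_amendment).
The contrapositive of premise 4 (O(not escalate_claim -> not approve_amendment)) is O(approve_amendment -> escalate_claim), and O(approve_amendment) is already established, so O(escalate_claim).
Premise 8, O(not ping_server -> not escalate_claim), contraposes to O(escalate_claim -> ping_server); with O(escalate_claim) we get O(ping_server).
The contrapositive of premise 2 (O(submit_audit_trail -> not ping_server)) is O(ping_server -> not submit_audit_trail), and O(ping_server) is already established, so O(not submit_audit_trail).
Applying K to premise 6 (O(not submit_audit_trail -> forward_voucher)) and O(not submit_audit_trail) yields O(forward_voucher).
From O(forward_voucher) and premise 3, O(forward_voucher -> anonymize_roster), we obtain O(anonymize_roster).
With premise 7, O(anonymize_roster -> not mute_channel), the K-axiom yields O(not mute_channel).
Premises 1, 9, 10, 11, 12 do not contribute to this derivation.
Hence not mute_channel is obligatory.

Obligatory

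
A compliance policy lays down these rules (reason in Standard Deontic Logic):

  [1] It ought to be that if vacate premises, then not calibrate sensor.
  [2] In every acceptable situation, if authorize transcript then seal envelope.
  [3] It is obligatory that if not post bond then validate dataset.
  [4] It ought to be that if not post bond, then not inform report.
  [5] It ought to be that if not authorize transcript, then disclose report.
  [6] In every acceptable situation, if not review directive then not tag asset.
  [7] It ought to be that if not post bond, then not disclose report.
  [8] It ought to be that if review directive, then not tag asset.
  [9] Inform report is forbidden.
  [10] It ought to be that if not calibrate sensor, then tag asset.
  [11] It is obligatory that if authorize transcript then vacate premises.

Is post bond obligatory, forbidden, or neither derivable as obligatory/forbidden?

By case analysis on ¬review_directive: premise 6 gives O(¬review_directive → ¬tag_asset) and premise 8 gives O(review_directive → ¬tag_asset), so O(¬tag_asset) either way.
Premise 10, O(¬calibrate_sensor → tag_asset), contraposes to O(¬tag_asset → calibrate_sensor); with O(¬tag_asset) we get O(calibrate_sensor).
The contrapositive of premise 1 (O(vacate_premises → ¬calibrate_sensor)) is O(calibrate_sensor → ¬vacate_premises), and O(calibrate_sensor) is already established, so O(¬vacate_premises).
The contrapositive of premise 11 (O(authorize_transcript → vacate_premises)) is O(¬vacate_premises → ¬authorize_transcript), and O(¬vacate_premises) is already established, so O(¬authorize_transcript).
Applying K to premise 5 (O(¬authorize_transcript → disclose_report)) and O(¬authorize_transcript) yields O(disclose_report).
Premise 7, O(¬post_bond → ¬disclose_report), contraposes to O(disclose_report → post_bond); with O(disclose_report) we get O(post_bond).
Premises 2, 3, 4, 9 do not contribute to this derivation.
Hence post_bond is obligatory.

Obligatory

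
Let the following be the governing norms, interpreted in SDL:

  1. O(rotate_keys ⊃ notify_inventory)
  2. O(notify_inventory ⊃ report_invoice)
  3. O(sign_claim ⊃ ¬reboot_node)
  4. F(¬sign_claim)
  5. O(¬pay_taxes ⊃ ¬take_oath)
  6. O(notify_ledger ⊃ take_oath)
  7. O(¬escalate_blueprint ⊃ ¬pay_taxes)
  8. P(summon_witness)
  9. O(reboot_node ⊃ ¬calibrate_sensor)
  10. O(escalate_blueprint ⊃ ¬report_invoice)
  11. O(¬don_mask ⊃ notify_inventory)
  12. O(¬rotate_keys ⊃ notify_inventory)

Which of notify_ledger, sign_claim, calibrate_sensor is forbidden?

notify_ledger

By case analysis on ¬rotate_keys: premise 12 gives O(¬rotate_keys ⊃ notify_inventory) and premise 1 gives O(rotate_keys ⊃ notify_inventory), so O(notify_inventory) either way.
Premise 2 is O(notify_inventory ⊃ report_invoice); since O(notify_inventory), deontic closure gives O(report_invoice).
Premise 10, O(escalate_blueprint ⊃ ¬report_invoice), contraposes to O(report_invoice ⊃ ¬escalate_blueprint); with O(report_invoice) we get O(¬escalate_blueprint).
Premise 7 is O(¬escalate_blueprint ⊃ ¬pay_taxes); since O(¬escalate_blueprint), deontic closure gives O(¬pay_taxes).
Applying K to premise 5 (O(¬pay_taxes ⊃ ¬take_oath)) and O(¬pay_taxes) yields O(¬take_oath).
Premise 6, O(notify_ledger ⊃ take_oath), contraposes to O(¬take_oath ⊃ ¬notify_ledger); with O(¬take_oath) we get O(¬notify_ledger).
So O(¬notify_ledger) holds, i.e. notify_ledger is forbidden. None of the other listed options is forbidden under the premises.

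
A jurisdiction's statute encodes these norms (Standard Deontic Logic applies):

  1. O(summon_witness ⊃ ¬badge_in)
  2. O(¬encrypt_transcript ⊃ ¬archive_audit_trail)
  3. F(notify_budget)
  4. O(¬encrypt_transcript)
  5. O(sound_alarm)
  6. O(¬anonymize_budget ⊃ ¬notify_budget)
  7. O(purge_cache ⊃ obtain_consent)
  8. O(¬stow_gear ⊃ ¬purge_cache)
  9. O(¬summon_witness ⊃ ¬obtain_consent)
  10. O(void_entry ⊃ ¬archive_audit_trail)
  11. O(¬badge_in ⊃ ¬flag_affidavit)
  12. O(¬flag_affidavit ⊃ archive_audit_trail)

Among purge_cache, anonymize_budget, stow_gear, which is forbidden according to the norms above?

purge_cache

From premise 4 we have O(¬encrypt_transcript).
Premise 2 is O(¬encrypt_transcript ⊃ ¬archive_audit_trail); since O(¬encrypt_transcript), deontic closure gives O(¬archive_audit_trail).
Premise 12, O(¬flag_affidavit ⊃ archive_audit_trail), contraposes to O(¬archive_audit_trail ⊃ flag_affidavit); with O(¬archive_audit_trail) we get O(flag_affidavit).
The contrapositive of premise 11 (O(¬badge_in ⊃ ¬flag_affidavit)) is O(flag_affidavit ⊃ badge_in), and O(flag_affidavit) is already established, so O(badge_in).
The contrapositive of premise 1 (O(summon_witness ⊃ ¬badge_in)) is O(badge_in ⊃ ¬summon_witness), and O(badge_in) is already established, so O(¬summon_witness).
With premise 9, O(¬summon_witness ⊃ ¬obtain_consent), the K-axiom yields O(¬obtain_consent).
Premise 7, O(purge_cache ⊃ obtain_consent), contraposes to O(¬obtain_consent ⊃ ¬purge_cache); with O(¬obtain_consent) we get O(¬purge_cache).
So O(¬purge_cache) holds, i.e. purge_cache is forbidden. None of the other listed options is forbidden under the premises.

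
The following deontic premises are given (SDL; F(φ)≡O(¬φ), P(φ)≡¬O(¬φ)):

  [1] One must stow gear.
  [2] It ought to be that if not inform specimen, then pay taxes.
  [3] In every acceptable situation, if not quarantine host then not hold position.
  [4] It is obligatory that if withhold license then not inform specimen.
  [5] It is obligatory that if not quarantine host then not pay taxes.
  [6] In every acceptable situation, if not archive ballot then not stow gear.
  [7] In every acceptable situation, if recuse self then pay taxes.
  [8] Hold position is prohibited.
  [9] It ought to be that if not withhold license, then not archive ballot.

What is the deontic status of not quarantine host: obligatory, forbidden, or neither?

Premise 1 states O(stow_gear) outright.
The contrapositive of premise 6 (O(¬archive_ballot → ¬stow_gear)) is O(stow_gear → archive_ballot), and O(stow_gear) is already established, so O(archive_ballot).
The contrapositive of premise 9 (O(¬withhold_license → ¬archive_ballot)) is O(archive_ballot → withhold_license), and O(archive_ballot) is already established, so O(withhold_license).
Premise 4 is O(withhold_license → ¬inform_specimen); since O(withhold_license), deontic closure gives O(¬inform_specimen).
Applying K to premise 2 (O(¬inform_specimen → pay_taxes)) and O(¬inform_specimen) yields O(pay_taxes).
Premise 5 is O(¬quarantine_host → ¬pay_taxes); contrapositively O(pay_taxes → quarantine_host). Since O(pay_taxes) holds, K gives O(quarantine_host).
Premises 3, 7, 8 do not contribute to this derivation.
Thus O(quarantine_host), which is F(¬quarantine_host): ¬quarantine_host is forbidden.

Forbidden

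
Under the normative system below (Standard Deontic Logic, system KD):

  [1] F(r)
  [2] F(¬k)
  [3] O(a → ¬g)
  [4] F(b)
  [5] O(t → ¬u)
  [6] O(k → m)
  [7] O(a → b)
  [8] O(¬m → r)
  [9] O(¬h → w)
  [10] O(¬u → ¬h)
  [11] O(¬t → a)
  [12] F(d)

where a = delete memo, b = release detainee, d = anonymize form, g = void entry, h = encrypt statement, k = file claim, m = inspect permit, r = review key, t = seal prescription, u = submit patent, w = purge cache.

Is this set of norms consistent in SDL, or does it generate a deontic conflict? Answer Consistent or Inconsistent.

Consistent

Premise 8 is O(¬m → r), but O(¬m) is not derivable from the premises, so it does not yield O(r).
So O(r) is not derivable, and the apparent clash with O(¬r) does not arise.
A world satisfying every obligation exists (e.g. a=false, b=false, d=false, g=false, h=false, k=true, m=true, r=false, t=true, u=false, w=true); no atom is both obligatory and forbidden, so the set is consistent.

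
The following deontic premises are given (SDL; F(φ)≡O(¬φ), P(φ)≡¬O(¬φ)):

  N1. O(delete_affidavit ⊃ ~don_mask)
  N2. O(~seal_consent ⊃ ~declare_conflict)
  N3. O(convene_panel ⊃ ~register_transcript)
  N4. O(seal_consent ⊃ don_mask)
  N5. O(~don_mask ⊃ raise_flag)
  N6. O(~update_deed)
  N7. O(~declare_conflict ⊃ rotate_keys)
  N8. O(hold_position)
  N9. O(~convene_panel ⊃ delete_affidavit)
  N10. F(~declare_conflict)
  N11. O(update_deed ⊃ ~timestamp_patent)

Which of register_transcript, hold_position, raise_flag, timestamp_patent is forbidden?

F(~declare_conflict) at premise 10 means O(declare_conflict).
Premise 2 is O(~seal_consent ⊃ ~declare_conflict); contrapositively O(declare_conflict ⊃ seal_consent). Since O(declare_conflict) holds, K gives O(seal_consent).
Premise 4 is O(seal_consent ⊃ don_mask); since O(seal_consent), deontic closure gives O(don_mask).
Premise 1 is O(delete_affidavit ⊃ ~don_mask); contrapositively O(don_mask ⊃ ~delete_affidavit). Since O(don_mask) holds, K gives O(~delete_affidavit).
Premise 9, O(~convene_panel ⊃ delete_affidavit), contraposes to O(~delete_affidavit ⊃ convene_panel); with O(~delete_affidavit) we get O(convene_panel).
From O(convene_panel) and premise 3, O(convene_panel ⊃ ~register_transcript), we obtain O(~register_transcript).
So O(~register_transcript) holds, i.e. register_transcript is forbidden. None of the other listed options is forbidden under the premises.

register_transcript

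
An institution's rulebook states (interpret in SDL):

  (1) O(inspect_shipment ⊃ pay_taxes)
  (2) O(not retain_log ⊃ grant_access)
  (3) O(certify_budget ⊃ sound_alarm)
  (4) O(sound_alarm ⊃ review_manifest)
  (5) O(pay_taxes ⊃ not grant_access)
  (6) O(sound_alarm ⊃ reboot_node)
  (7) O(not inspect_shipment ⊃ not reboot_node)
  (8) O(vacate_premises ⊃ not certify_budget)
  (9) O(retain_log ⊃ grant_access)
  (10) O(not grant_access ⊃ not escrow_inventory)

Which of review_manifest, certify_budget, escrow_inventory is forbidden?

certify_budget

Premises 2 and 9 are O(not retain_log ⊃ grant_access) and O(retain_log ⊃ grant_access); every ideal world satisfies not retain_log or retain_log, so in either case grant_access holds — hence O(grant_access).
Premise 5, O(pay_taxes ⊃ not grant_access), contraposes to O(grant_access ⊃ not pay_taxes); with O(grant_access) we get O(not pay_taxes).
Premise 1, O(inspect_shipment ⊃ pay_taxes), contraposes to O(not pay_taxes ⊃ not inspect_shipment); with O(not pay_taxes) we get O(not inspect_shipment).
From O(not inspect_shipment) and premise 7, O(not inspect_shipment ⊃ not reboot_node), we obtain O(not reboot_node).
Premise 6 is O(sound_alarm ⊃ reboot_node); contrapositively O(not reboot_node ⊃ not sound_alarm). Since O(not reboot_node) holds, K gives O(not sound_alarm).
Premise 3 is O(certify_budget ⊃ sound_alarm); contrapositively O(not sound_alarm ⊃ not certify_budget). Since O(not sound_alarm) holds, K gives O(not certify_budget).
So O(not certify_budget) holds, i.e. certify_budget is forbidden. None of the other listed options is forbidden under the premises.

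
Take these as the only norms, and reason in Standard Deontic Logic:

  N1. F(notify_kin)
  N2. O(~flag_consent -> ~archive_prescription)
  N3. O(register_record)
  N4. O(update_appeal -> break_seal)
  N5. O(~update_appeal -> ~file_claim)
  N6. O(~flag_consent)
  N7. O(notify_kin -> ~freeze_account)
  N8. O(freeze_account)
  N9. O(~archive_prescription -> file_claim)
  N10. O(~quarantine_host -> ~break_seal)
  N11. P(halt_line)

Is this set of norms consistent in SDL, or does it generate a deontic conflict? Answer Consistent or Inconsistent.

Premise 7 is O(notify_kin -> ~freeze_account), but O(notify_kin) is not derivable from the premises, so it does not yield O(~freeze_account).
So O(~freeze_account) is not derivable, and the apparent clash with O(freeze_account) does not arise.
A world satisfying every obligation exists (e.g. archive_prescription=false, break_seal=true, file_claim=true, flag_consent=false, freeze_account=true, halt_line=false, notify_kin=false, quarantine_host=true, register_record=true, update_appeal=true); no atom is both obligatory and forbidden, so the set is consistent.

Consistent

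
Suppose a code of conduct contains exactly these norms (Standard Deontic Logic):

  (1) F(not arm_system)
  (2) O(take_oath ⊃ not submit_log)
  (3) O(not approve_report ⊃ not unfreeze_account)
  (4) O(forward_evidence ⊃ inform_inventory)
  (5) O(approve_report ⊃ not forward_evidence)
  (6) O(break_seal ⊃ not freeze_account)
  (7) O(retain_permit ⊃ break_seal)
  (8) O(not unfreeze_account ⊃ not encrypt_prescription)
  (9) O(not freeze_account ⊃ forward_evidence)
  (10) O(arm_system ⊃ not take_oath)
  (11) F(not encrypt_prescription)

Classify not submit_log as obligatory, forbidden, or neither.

Premise 2 is O(take_oath ⊃ not submit_log), but O(take_oath) is not derivable from the premises, so it does not yield O(not submit_log).
No premise or chain of K-axiom applications forces O(not submit_log), and none forces O(submit_log). So not submit_log is neither obligatory nor forbidden under these norms.

Neither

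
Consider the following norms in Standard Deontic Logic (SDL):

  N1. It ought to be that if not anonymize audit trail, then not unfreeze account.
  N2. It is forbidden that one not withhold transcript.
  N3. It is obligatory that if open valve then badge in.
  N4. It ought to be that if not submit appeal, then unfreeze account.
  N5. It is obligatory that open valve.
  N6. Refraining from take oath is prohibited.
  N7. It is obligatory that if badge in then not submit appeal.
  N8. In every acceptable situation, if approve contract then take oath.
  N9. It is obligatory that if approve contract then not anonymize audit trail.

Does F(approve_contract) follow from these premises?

Yes

Premise 5 states O(open_valve) outright.
From O(open_valve) and premise 3, O(open_valve → badge_in), we obtain O(badge_in).
From O(badge_in) and premise 7, O(badge_in → ¬submit_appeal), we obtain O(¬submit_appeal).
With premise 4, O(¬submit_appeal → unfreeze_account), the K-axiom yields O(unfreeze_account).
Premise 1 is O(¬anonymize_audit_trail → ¬unfreeze_account); contrapositively O(unfreeze_account → anonymize_audit_trail). Since O(unfreeze_account) holds, K gives O(anonymize_audit_trail).
Premise 9, O(approve_contract → ¬anonymize_audit_trail), contraposes to O(anonymize_audit_trail → ¬approve_contract); with O(anonymize_audit_trail) we get O(¬approve_contract).
Premises 2, 6, 8 do not contribute to this derivation.
So O(¬approve_contract) holds, i.e. F(approve_contract). The claim follows.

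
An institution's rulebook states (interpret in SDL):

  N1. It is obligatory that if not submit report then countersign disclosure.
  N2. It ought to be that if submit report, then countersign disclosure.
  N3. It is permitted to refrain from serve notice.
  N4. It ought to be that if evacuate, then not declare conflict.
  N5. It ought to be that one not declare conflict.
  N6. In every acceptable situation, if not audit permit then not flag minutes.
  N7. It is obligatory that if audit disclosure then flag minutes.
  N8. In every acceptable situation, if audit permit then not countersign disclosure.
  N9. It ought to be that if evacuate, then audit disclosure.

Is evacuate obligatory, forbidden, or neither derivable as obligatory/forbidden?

By case analysis on ¬submit_report: premise 1 gives O(¬submit_report → countersign_disclosure) and premise 2 gives O(submit_report → countersign_disclosure), so O(countersign_disclosure) either way.
The contrapositive of premise 8 (O(audit_permit → ¬countersign_disclosure)) is O(countersign_disclosure → ¬audit_permit), and O(countersign_disclosure) is already established, so O(¬audit_permit).
Premise 6 is O(¬audit_permit → ¬flag_minutes); since O(¬audit_permit), deontic closure gives O(¬flag_minutes).
Premise 7, O(audit_disclosure → flag_minutes), contraposes to O(¬flag_minutes → ¬audit_disclosure); with O(¬flag_minutes) we get O(¬audit_disclosure).
Premise 9, O(evacuate → audit_disclosure), contraposes to O(¬audit_disclosure → ¬evacuate); with O(¬audit_disclosure) we get O(¬evacuate).
Premises 3, 4, 5 do not contribute to this derivation.
Thus O(¬evacuate), which is F(evacuate): evacuate is forbidden.

Forbidden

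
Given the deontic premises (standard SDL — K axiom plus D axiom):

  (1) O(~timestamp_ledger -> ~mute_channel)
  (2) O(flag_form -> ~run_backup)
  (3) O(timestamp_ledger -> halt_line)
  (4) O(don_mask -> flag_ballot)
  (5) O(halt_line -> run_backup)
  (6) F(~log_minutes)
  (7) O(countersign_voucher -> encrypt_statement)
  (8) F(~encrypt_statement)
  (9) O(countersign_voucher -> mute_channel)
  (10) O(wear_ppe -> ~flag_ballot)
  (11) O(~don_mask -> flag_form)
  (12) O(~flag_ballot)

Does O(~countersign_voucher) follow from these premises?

Yes

Premise 12 states O(~flag_ballot) outright.
Premise 4 is O(don_mask -> flag_ballot); contrapositively O(~flag_ballot -> ~don_mask). Since O(~flag_ballot) holds, K gives O(~don_mask).
Applying K to premise 11 (O(~don_mask -> flag_form)) and O(~don_mask) yields O(flag_form).
From O(flag_form) and premise 2, O(flag_form -> ~run_backup), we obtain O(~run_backup).
The contrapositive of premise 5 (O(halt_line -> run_backup)) is O(~run_backup -> ~halt_line), and O(~run_backup) is already established, so O(~halt_line).
The contrapositive of premise 3 (O(timestamp_ledger -> halt_line)) is O(~halt_line -> ~timestamp_ledger), and O(~halt_line) is already established, so O(~timestamp_ledger).
Applying K to premise 1 (O(~timestamp_ledger -> ~mute_channel)) and O(~timestamp_ledger) yields O(~mute_channel).
The contrapositive of premise 9 (O(countersign_voucher -> mute_channel)) is O(~mute_channel -> ~countersign_voucher), and O(~mute_channel) is already established, so O(~countersign_voucher).
Premises 6, 7, 8, 10 do not contribute to this derivation.
So O(~countersign_voucher) follows.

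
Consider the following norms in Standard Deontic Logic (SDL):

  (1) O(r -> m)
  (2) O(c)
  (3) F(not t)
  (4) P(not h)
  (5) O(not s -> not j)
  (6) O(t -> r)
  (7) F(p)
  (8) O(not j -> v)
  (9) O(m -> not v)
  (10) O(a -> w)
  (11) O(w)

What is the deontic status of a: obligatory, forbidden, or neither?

Premise 10 is O(a -> w); even if O(w) held, inferring O(a) would be affirming the consequent — invalid.
No premise or chain of K-axiom applications forces O(a), and none forces O(not a). So a is neither obligatory nor forbidden under these norms.

Neither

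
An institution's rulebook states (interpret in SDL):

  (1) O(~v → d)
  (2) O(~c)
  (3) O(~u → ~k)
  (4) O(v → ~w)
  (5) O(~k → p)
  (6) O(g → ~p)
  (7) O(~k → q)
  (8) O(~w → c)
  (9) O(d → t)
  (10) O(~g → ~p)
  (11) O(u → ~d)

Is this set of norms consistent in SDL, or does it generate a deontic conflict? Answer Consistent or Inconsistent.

Inconsistent

Premises 6 and 10 are O(g → ~p) and O(~g → ~p); every ideal world satisfies g or ~g, so in either case ~p holds — hence O(~p).
The contrapositive of premise 5 (O(~k → p)) is O(~p → k), and O(~p) is already established, so O(k).
Premise 3 is O(~u → ~k); contrapositively O(k → u). Since O(k) holds, K gives O(u).
Applying K to premise 11 (O(u → ~d)) and O(u) yields O(~d).
Premise 1 is O(~v → d); contrapositively O(~d → v). Since O(~d) holds, K gives O(v).
Premise 4 is O(v → ~w); since O(v), deontic closure gives O(~w).
With premise 8, O(~w → c), the K-axiom yields O(c).
But premise 2 directly asserts O(~c).
We now have both O(c) and O(~c) — c is simultaneously obligatory and forbidden, violating the D-axiom.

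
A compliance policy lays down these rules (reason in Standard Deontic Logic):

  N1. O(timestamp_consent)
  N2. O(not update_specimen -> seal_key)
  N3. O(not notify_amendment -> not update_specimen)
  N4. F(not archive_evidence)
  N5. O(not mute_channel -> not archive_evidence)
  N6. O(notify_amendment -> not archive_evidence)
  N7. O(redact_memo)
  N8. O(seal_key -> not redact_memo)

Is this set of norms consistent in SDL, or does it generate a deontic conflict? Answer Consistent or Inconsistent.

Inconsistent

From premise 7 we have O(redact_memo).
Premise 8 is O(seal_key -> not redact_memo); contrapositively O(redact_memo -> not seal_key). Since O(redact_memo) holds, K gives O(not seal_key).
Premise 2, O(not update_specimen -> seal_key), contraposes to O(not seal_key -> update_specimen); with O(not seal_key) we get O(update_specimen).
Premise 3, O(not notify_amendment -> not update_specimen), contraposes to O(update_specimen -> notify_amendment); with O(update_specimen) we get O(notify_amendment).
With premise 6, O(notify_amendment -> not archive_evidence), the K-axiom yields O(not archive_evidence).
Yet premise 4 is F(not archive_evidence), i.e. O(archive_evidence).
We now have both O(not archive_evidence) and O(archive_evidence) — archive_evidence is simultaneously obligatory and forbidden, violating the D-axiom.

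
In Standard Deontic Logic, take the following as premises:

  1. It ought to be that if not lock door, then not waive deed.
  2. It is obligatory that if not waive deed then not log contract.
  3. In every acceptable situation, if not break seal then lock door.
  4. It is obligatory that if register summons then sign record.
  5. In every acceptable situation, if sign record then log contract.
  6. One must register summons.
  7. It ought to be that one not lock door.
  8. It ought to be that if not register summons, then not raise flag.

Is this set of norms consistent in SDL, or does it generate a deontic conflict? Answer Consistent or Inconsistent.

Inconsistent

Premise 6 gives O(register_summons).
Applying K to premise 4 (O(register_summons → sign_record)) and O(register_summons) yields O(sign_record).
Applying K to premise 5 (O(sign_record → log_contract)) and O(sign_record) yields O(log_contract).
Premise 2 is O(¬waive_deed → ¬log_contract); contrapositively O(log_contract → waive_deed). Since O(log_contract) holds, K gives O(waive_deed).
The contrapositive of premise 1 (O(¬lock_door → ¬waive_deed)) is O(waive_deed → lock_door), and O(waive_deed) is already established, so O(lock_door).
However, premise 7 gives O(¬lock_door).
We now have both O(lock_door) and O(¬lock_door) — lock_door is simultaneously obligatory and forbidden, violating the D-axiom.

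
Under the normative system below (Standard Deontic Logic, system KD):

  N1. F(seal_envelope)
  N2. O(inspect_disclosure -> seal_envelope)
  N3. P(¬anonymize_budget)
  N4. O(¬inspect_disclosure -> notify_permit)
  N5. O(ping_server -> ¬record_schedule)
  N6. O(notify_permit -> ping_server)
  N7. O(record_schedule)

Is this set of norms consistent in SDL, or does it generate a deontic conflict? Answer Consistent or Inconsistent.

F(seal_envelope) at premise 1 means O(¬seal_envelope).
The contrapositive of premise 2 (O(inspect_disclosure -> seal_envelope)) is O(¬seal_envelope -> ¬inspect_disclosure), and O(¬seal_envelope) is already established, so O(¬inspect_disclosure).
From O(¬inspect_disclosure) and premise 4, O(¬inspect_disclosure -> notify_permit), we obtain O(notify_permit).
With premise 6, O(notify_permit -> ping_server), the K-axiom yields O(ping_server).
Premise 5 is O(ping_server -> ¬record_schedule); since O(ping_server), deontic closure gives O(¬record_schedule).
Yet premise 7 states O(record_schedule).
We now have both O(¬record_schedule) and O(record_schedule) — record_schedule is simultaneously obligatory and forbidden, violating the D-axiom.

Inconsistent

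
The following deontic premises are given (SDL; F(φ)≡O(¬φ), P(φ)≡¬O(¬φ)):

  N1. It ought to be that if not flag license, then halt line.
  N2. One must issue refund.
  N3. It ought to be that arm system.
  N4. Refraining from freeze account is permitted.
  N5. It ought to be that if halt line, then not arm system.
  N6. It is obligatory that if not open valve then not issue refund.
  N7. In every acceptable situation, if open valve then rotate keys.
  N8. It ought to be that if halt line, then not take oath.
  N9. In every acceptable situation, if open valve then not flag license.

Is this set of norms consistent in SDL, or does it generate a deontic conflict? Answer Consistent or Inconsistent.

Inconsistent

From premise 3 we have O(arm_system).
Premise 5 is O(halt_line → ¬arm_system); contrapositively O(arm_system → ¬halt_line). Since O(arm_system) holds, K gives O(¬halt_line).
The contrapositive of premise 1 (O(¬flag_license → halt_line)) is O(¬halt_line → flag_license), and O(¬halt_line) is already established, so O(flag_license).
The contrapositive of premise 9 (O(open_valve → ¬flag_license)) is O(flag_license → ¬open_valve), and O(flag_license) is already established, so O(¬open_valve).
Premise 6 is O(¬open_valve → ¬issue_refund); since O(¬open_valve), deontic closure gives O(¬issue_refund).
But premise 2 directly asserts O(issue_refund).
We now have both O(¬issue_refund) and O(issue_refund) — issue_refund is simultaneously obligatory and forbidden, violating the D-axiom.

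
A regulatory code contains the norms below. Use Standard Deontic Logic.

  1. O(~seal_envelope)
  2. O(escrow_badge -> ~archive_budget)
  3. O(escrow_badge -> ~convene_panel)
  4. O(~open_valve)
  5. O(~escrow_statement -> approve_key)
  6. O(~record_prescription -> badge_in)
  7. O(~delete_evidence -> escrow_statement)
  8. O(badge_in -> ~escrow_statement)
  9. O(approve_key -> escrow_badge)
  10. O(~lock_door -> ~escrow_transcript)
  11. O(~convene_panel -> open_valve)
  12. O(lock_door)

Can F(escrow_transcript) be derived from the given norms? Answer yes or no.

No

Premise 10 is O(~lock_door -> ~escrow_transcript), but O(~lock_door) is not derivable from the premises, so it does not yield O(~escrow_transcript).
No other premise forces O(~escrow_transcript). An ideal world satisfying every premise can still have escrow_transcript true, so F(escrow_transcript) is not derivable.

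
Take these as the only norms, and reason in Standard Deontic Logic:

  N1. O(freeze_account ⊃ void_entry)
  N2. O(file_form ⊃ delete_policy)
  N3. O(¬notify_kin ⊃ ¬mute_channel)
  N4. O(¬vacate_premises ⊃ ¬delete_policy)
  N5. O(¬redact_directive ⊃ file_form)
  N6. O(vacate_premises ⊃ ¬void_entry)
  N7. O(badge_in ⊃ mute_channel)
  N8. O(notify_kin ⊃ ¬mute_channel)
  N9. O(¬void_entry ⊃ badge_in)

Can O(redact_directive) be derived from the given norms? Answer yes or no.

Yes

Premises 8 and 3 are O(notify_kin ⊃ ¬mute_channel) and O(¬notify_kin ⊃ ¬mute_channel); every ideal world satisfies notify_kin or ¬notify_kin, so in either case ¬mute_channel holds — hence O(¬mute_channel).
The contrapositive of premise 7 (O(badge_in ⊃ mute_channel)) is O(¬mute_channel ⊃ ¬badge_in), and O(¬mute_channel) is already established, so O(¬badge_in).
The contrapositive of premise 9 (O(¬void_entry ⊃ badge_in)) is O(¬badge_in ⊃ void_entry), and O(¬badge_in) is already established, so O(void_entry).
The contrapositive of premise 6 (O(vacate_premises ⊃ ¬void_entry)) is O(void_entry ⊃ ¬vacate_premises), and O(void_entry) is already established, so O(¬vacate_premises).
Premise 4 is O(¬vacate_premises ⊃ ¬delete_policy); since O(¬vacate_premises), deontic closure gives O(¬delete_policy).
The contrapositive of premise 2 (O(file_form ⊃ delete_policy)) is O(¬delete_policy ⊃ ¬file_form), and O(¬delete_policy) is already established, so O(¬file_form).
The contrapositive of premise 5 (O(¬redact_directive ⊃ file_form)) is O(¬file_form ⊃ redact_directive), and O(¬file_form) is already established, so O(redact_directive).
Premise 1 does not contribute to this derivation.
So O(redact_directive) follows.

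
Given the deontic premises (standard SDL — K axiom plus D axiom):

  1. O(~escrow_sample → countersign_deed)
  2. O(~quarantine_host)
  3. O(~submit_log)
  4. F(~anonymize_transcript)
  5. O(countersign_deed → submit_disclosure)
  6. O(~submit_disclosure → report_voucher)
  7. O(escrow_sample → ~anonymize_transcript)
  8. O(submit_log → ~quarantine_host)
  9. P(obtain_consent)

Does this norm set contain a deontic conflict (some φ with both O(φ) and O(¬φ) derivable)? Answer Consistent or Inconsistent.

Premise 8 is O(submit_log → ~quarantine_host); even if O(~quarantine_host) held, inferring O(submit_log) would be affirming the consequent — invalid.
So O(submit_log) is not derivable, and the apparent clash with O(~submit_log) does not arise.
A world satisfying every obligation exists (e.g. anonymize_transcript=true, countersign_deed=true, escrow_sample=false, obtain_consent=false, quarantine_host=false, report_voucher=false, submit_disclosure=true, submit_log=false); no atom is both obligatory and forbidden, so the set is consistent.

Consistent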